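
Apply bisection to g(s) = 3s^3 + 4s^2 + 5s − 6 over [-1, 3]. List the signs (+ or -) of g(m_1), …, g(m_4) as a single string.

g(1) = 6 > 0, so the root lies in [-1, 1]
g(0) = -6 < 0, so the root lies in [0, 1]
g(0.5) = -2.125 < 0, so the root lies in [0.5, 1]
g(0.75) = 1.2656 > 0, so the root lies in [0.5, 0.75]

+--+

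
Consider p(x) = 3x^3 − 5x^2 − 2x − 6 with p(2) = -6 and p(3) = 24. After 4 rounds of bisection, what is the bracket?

m = 2.5, p(m) = 4.625 (+); new bracket [2, 2.5]
m = 2.25, p(m) = -1.640625 (−); new bracket [2.25, 2.5]
m = 2.375, p(m) = 1.236328 (+); new bracket [2.25, 2.375]
m = 2.3125, p(m) = -0.2639 (−); new bracket [2.3125, 2.375]

[2.3125, 2.375]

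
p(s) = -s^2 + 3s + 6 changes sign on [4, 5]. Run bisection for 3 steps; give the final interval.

[4.25, 4.375]

p(4.5) = -0.75 < 0, so the root lies in [4, 4.5]
p(4.25) = 0.6875 > 0, so the root lies in [4.25, 4.5]
p(4.375) = -0.015625 < 0, so the root lies in [4.25, 4.375]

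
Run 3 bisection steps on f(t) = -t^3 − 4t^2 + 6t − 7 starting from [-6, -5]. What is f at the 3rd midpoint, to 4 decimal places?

0.4746

midpoint -5.5: f = 5.375 > 0 → [-5.5, -5]
midpoint -5.25: f = -4.046875 < 0 → [-5.5, -5.25]
midpoint -5.375: f = 0.474609 > 0 → [-5.375, -5.25]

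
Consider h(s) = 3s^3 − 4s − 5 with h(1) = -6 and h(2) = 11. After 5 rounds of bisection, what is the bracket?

[1.53125, 1.5625]

h(1.5) = -0.875 < 0, so the root lies in [1.5, 2]
h(1.75) = 4.078125 > 0, so the root lies in [1.5, 1.75]
h(1.625) = 1.373047 > 0, so the root lies in [1.5, 1.625]
h(1.5625) = 0.1941 > 0, so the root lies in [1.5, 1.5625]
h(1.53125) = -0.3539 < 0, so the root lies in [1.53125, 1.5625]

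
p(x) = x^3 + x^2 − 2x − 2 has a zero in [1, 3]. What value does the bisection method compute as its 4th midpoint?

x = 2 gives p = 6, positive; keep [1, 2]
x = 1.5 gives p = 0.625, positive; keep [1, 1.5]
x = 1.25 gives p = -0.984375, negative; keep [1.25, 1.5]
x = 1.375 gives p = -0.2598, negative; keep [1.375, 1.5]

1.375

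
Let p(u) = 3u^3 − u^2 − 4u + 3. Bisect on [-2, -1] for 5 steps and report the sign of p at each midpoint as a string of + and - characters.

-+--+

midpoint -1.5: p = -3.375 < 0 → [-1.5, -1]
midpoint -1.25: p = 0.578125 > 0 → [-1.5, -1.25]
midpoint -1.375: p = -1.189453 < 0 → [-1.375, -1.25]
midpoint -1.3125: p = -0.2556 < 0 → [-1.3125, -1.25]
midpoint -1.28125: p = 0.1735 > 0 → [-1.3125, -1.28125]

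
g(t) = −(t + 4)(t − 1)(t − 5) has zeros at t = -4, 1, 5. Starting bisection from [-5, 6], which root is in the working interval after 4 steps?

midpoint 0.5: g = -10.125 < 0 → [-5, 0.5]
midpoint -2.25: g = -41.234375 < 0 → [-5, -2.25]
midpoint -3.625: g = -14.958984 < 0 → [-5, -3.625]
midpoint -4.3125: g = 15.4602 > 0 → [-4.3125, -3.625]

-4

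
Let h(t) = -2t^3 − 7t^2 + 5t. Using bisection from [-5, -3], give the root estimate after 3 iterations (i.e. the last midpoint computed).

t = -4 gives h = -4, negative; keep [-5, -4]
t = -4.5 gives h = 18, positive; keep [-4.5, -4]
t = -4.25 gives h = 5.84375, positive; keep [-4.25, -4]

-4.25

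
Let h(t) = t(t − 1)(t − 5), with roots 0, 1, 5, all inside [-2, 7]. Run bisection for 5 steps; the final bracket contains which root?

midpoint 2.5: h = -9.375 < 0 → [2.5, 7]
midpoint 4.75: h = -4.453125 < 0 → [4.75, 7]
midpoint 5.875: h = 25.060547 > 0 → [4.75, 5.875]
midpoint 5.3125: h = 7.1594 > 0 → [4.75, 5.3125]
midpoint 5.03125: h = 0.6338 > 0 → [4.75, 5.03125]

5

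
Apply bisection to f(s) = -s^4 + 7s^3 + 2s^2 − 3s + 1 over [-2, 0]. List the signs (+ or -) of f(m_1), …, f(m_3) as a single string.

-++

s = -1 gives f = -2, negative; keep [-1, 0]
s = -0.5 gives f = 2.0625, positive; keep [-1, -0.5]
s = -0.75 gives f = 1.105469, positive; keep [-1, -0.75]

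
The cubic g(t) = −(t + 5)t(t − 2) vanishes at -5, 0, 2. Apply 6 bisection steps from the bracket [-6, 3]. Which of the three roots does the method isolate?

t = -1.5 gives g = -18.375, negative; keep [-6, -1.5]
t = -3.75 gives g = -26.953125, negative; keep [-6, -3.75]
t = -4.875 gives g = -4.189453, negative; keep [-6, -4.875]
t = -5.4375 gives g = 17.6931, positive; keep [-5.4375, -4.875]
t = -5.15625 gives g = 5.7655, positive; keep [-5.15625, -4.875]
t = -5.015625 gives g = 0.5498, positive; keep [-5.015625, -4.875]

-5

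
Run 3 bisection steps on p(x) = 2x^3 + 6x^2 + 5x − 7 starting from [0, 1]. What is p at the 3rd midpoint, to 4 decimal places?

x = 0.5 gives p = -2.75, negative; keep [0.5, 1]
x = 0.75 gives p = 0.96875, positive; keep [0.5, 0.75]
x = 0.625 gives p = -1.042969, negative; keep [0.625, 0.75]

-1.0430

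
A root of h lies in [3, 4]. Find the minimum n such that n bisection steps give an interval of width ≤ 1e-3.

Width after n steps is 1/2^n. Need 2^n ≥ 1/1e-3 = 1000.
2^9 = 512 < 1000 ≤ 2^10 = 1024, so n = 10.

10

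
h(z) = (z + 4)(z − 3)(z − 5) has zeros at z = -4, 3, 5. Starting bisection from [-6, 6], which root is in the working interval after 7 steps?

-4

m = 0, h(m) = 60 (+); new bracket [-6, 0]
m = -3, h(m) = 48 (+); new bracket [-6, -3]
m = -4.5, h(m) = -35.625 (−); new bracket [-4.5, -3]
m = -3.75, h(m) = 14.7656 (+); new bracket [-4.5, -3.75]
m = -4.125, h(m) = -8.127 (−); new bracket [-4.125, -3.75]
m = -3.9375, h(m) = 3.8752 (+); new bracket [-4.125, -3.9375]
m = -4.03125, h(m) = -1.9844 (−); new bracket [-4.03125, -3.9375]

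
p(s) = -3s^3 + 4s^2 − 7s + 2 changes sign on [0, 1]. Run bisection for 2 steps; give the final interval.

m = 0.5, p(m) = -0.875 (−); new bracket [0, 0.5]
m = 0.25, p(m) = 0.453125 (+); new bracket [0.25, 0.5]

[0.25, 0.5]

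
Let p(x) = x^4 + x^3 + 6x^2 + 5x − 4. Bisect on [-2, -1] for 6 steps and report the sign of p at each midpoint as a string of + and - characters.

+-+++-

x = -1.5 gives p = 3.6875, positive; keep [-1.5, -1]
x = -1.25 gives p = -0.386719, negative; keep [-1.5, -1.25]
x = -1.375 gives p = 1.443604, positive; keep [-1.375, -1.25]
x = -1.3125 gives p = 0.48, positive; keep [-1.3125, -1.25]
x = -1.28125 gives p = 0.0349, positive; keep [-1.28125, -1.25]
x = -1.265625 gives p = -0.1788, negative; keep [-1.28125, -1.265625]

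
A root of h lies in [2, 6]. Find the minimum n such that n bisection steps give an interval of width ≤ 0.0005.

Width after n steps is 4/2^n. Need 2^n ≥ 4/0.0005 = 8000.
2^12 = 4096 < 8000 ≤ 2^13 = 8192, so n = 13.

13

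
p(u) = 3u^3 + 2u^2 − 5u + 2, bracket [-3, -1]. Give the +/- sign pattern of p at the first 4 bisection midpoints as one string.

-++-

u = -2 gives p = -4, negative; keep [-2, -1]
u = -1.5 gives p = 3.875, positive; keep [-2, -1.5]
u = -1.75 gives p = 0.796875, positive; keep [-2, -1.75]
u = -1.875 gives p = -1.3691, negative; keep [-1.875, -1.75]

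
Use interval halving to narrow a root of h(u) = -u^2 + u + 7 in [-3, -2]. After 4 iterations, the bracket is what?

[-2.25, -2.1875]

u = -2.5 gives h = -1.75, negative; keep [-2.5, -2]
u = -2.25 gives h = -0.3125, negative; keep [-2.25, -2]
u = -2.125 gives h = 0.359375, positive; keep [-2.25, -2.125]
u = -2.1875 gives h = 0.0273, positive; keep [-2.25, -2.1875]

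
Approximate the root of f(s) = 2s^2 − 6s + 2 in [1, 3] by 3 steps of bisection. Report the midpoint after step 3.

2.75

m = 2, f(m) = -2 (−); new bracket [2, 3]
m = 2.5, f(m) = -0.5 (−); new bracket [2.5, 3]
m = 2.75, f(m) = 0.625 (+); new bracket [2.5, 2.75]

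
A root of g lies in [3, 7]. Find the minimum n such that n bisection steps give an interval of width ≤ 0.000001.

Width after n steps is 4/2^n. Need 2^n ≥ 4/0.000001 = 4000000.
2^21 = 2097152 < 4000000 ≤ 2^22 = 4194304, so n = 22.

22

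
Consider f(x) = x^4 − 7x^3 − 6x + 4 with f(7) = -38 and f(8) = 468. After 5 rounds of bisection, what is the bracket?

x = 7.5 gives f = 169.9375, positive; keep [7, 7.5]
x = 7.25 gives f = 55.769531, positive; keep [7, 7.25]
x = 7.125 gives f = 6.463135, positive; keep [7, 7.125]
x = 7.0625 gives f = -16.3581, negative; keep [7.0625, 7.125]
x = 7.09375 gives f = -5.0969, negative; keep [7.09375, 7.125]

[7.09375, 7.125]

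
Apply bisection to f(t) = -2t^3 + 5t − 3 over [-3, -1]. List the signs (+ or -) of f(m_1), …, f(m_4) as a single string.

+--+

m = -2, f(m) = 3 (+); new bracket [-2, -1]
m = -1.5, f(m) = -3.75 (−); new bracket [-2, -1.5]
m = -1.75, f(m) = -1.03125 (−); new bracket [-2, -1.75]
m = -1.875, f(m) = 0.8086 (+); new bracket [-1.875, -1.75]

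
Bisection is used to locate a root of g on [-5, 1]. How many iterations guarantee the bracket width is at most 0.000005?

Width after n steps is 6/2^n. Need 2^n ≥ 6/0.000005 = 1200000.
2^20 = 1048576 < 1200000 ≤ 2^21 = 2097152, so n = 21.

21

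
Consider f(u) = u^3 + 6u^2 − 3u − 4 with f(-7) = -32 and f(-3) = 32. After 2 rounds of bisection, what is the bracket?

[-7, -6]

f(-5) = 36 > 0, so the root lies in [-7, -5]
f(-6) = 14 > 0, so the root lies in [-7, -6]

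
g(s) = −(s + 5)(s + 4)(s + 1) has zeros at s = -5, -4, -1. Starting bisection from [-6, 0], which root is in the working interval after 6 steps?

s = -3 gives g = 4, positive; keep [-3, 0]
s = -1.5 gives g = 4.375, positive; keep [-1.5, 0]
s = -0.75 gives g = -3.453125, negative; keep [-1.5, -0.75]
s = -1.125 gives g = 1.3926, positive; keep [-1.125, -0.75]
s = -0.9375 gives g = -0.7776, negative; keep [-1.125, -0.9375]
s = -1.03125 gives g = 0.3682, positive; keep [-1.03125, -0.9375]

-1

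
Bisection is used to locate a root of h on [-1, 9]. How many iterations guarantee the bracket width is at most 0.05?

8

Width after n steps is 10/2^n. Need 2^n ≥ 10/0.05 = 200.
2^7 = 128 < 200 ≤ 2^8 = 256, so n = 8.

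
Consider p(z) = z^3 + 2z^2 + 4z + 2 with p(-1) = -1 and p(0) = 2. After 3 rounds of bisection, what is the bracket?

[-0.75, -0.625]

p(-0.5) = 0.375 > 0, so the root lies in [-1, -0.5]
p(-0.75) = -0.296875 < 0, so the root lies in [-0.75, -0.5]
p(-0.625) = 0.037109 > 0, so the root lies in [-0.75, -0.625]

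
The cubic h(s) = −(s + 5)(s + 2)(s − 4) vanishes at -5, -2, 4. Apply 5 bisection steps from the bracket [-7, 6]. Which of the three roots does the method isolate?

4

s = -0.5 gives h = 30.375, positive; keep [-0.5, 6]
s = 2.75 gives h = 46.015625, positive; keep [2.75, 6]
s = 4.375 gives h = -22.412109, negative; keep [2.75, 4.375]
s = 3.5625 gives h = 20.8376, positive; keep [3.5625, 4.375]
s = 3.96875 gives h = 1.6729, positive; keep [3.96875, 4.375]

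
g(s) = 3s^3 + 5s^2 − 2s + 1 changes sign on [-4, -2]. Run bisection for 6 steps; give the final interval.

s = -3 gives g = -29, negative; keep [-3, -2]
s = -2.5 gives g = -9.625, negative; keep [-2.5, -2]
s = -2.25 gives g = -3.359375, negative; keep [-2.25, -2]
s = -2.125 gives g = -0.959, negative; keep [-2.125, -2]
s = -2.0625 gives g = 0.0735, positive; keep [-2.125, -2.0625]
s = -2.09375 gives g = -0.4292, negative; keep [-2.09375, -2.0625]

[-2.09375, -2.0625]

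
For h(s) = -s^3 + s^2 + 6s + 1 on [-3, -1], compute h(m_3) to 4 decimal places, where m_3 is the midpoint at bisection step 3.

-1.0781

m = -2, h(m) = 1 (+); new bracket [-2, -1]
m = -1.5, h(m) = -2.375 (−); new bracket [-2, -1.5]
m = -1.75, h(m) = -1.078125 (−); new bracket [-2, -1.75]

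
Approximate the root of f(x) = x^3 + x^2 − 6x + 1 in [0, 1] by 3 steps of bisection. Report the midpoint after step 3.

x = 0.5 gives f = -1.625, negative; keep [0, 0.5]
x = 0.25 gives f = -0.421875, negative; keep [0, 0.25]
x = 0.125 gives f = 0.267578, positive; keep [0.125, 0.25]

0.125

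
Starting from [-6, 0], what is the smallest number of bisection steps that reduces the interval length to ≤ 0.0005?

14

Width after n steps is 6/2^n. Need 2^n ≥ 6/0.0005 = 12000.
2^13 = 8192 < 12000 ≤ 2^14 = 16384, so n = 14.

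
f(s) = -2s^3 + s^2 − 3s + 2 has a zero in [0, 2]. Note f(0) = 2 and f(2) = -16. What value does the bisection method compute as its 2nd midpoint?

0.5

m = 1, f(m) = -2 (−); new bracket [0, 1]
m = 0.5, f(m) = 0.5 (+); new bracket [0.5, 1]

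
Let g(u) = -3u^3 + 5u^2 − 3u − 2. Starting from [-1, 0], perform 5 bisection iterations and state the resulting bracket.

g(-0.5) = 1.125 > 0, so the root lies in [-0.5, 0]
g(-0.25) = -0.890625 < 0, so the root lies in [-0.5, -0.25]
g(-0.375) = -0.013672 < 0, so the root lies in [-0.5, -0.375]
g(-0.4375) = 0.5208 > 0, so the root lies in [-0.4375, -0.375]
g(-0.40625) = 0.2451 > 0, so the root lies in [-0.40625, -0.375]

[-0.40625, -0.375]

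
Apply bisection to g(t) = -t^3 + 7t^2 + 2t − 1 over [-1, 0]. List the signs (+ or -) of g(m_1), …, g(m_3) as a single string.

-++

g(-0.5) = -0.125 < 0, so the root lies in [-1, -0.5]
g(-0.75) = 1.859375 > 0, so the root lies in [-0.75, -0.5]
g(-0.625) = 0.728516 > 0, so the root lies in [-0.625, -0.5]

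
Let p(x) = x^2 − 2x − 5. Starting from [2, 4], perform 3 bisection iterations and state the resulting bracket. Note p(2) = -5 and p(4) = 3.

[3.25, 3.5]

m = 3, p(m) = -2 (−); new bracket [3, 4]
m = 3.5, p(m) = 0.25 (+); new bracket [3, 3.5]
m = 3.25, p(m) = -0.9375 (−); new bracket [3.25, 3.5]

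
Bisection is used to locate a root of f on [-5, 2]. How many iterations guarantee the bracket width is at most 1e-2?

10

Width after n steps is 7/2^n. Need 2^n ≥ 7/1e-2 = 700.
2^9 = 512 < 700 ≤ 2^10 = 1024, so n = 10.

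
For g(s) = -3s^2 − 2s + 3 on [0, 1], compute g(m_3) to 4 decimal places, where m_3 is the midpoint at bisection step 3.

s = 0.5 gives g = 1.25, positive; keep [0.5, 1]
s = 0.75 gives g = -0.1875, negative; keep [0.5, 0.75]
s = 0.625 gives g = 0.578125, positive; keep [0.625, 0.75]

0.5781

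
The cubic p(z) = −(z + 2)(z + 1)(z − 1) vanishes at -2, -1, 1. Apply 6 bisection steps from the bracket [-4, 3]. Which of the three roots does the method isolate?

1

midpoint -0.5: p = 1.125 > 0 → [-0.5, 3]
midpoint 1.25: p = -1.828125 < 0 → [-0.5, 1.25]
midpoint 0.375: p = 2.041016 > 0 → [0.375, 1.25]
midpoint 0.8125: p = 0.9558 > 0 → [0.8125, 1.25]
midpoint 1.03125: p = -0.1924 < 0 → [0.8125, 1.03125]
midpoint 0.921875: p = 0.4387 > 0 → [0.921875, 1.03125]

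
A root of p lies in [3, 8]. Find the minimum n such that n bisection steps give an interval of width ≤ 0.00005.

Width after n steps is 5/2^n. Need 2^n ≥ 5/0.00005 = 100000.
2^16 = 65536 < 100000 ≤ 2^17 = 131072, so n = 17.

17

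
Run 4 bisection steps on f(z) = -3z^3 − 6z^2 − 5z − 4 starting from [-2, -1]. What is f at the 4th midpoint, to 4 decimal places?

-0.2996

midpoint -1.5: f = 0.125 > 0 → [-1.5, -1]
midpoint -1.25: f = -1.265625 < 0 → [-1.5, -1.25]
midpoint -1.375: f = -0.669922 < 0 → [-1.5, -1.375]
midpoint -1.4375: f = -0.2996 < 0 → [-1.5, -1.4375]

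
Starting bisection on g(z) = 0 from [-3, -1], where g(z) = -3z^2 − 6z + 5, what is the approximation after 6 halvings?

z = -2 gives g = 5, positive; keep [-3, -2]
z = -2.5 gives g = 1.25, positive; keep [-3, -2.5]
z = -2.75 gives g = -1.1875, negative; keep [-2.75, -2.5]
z = -2.625 gives g = 0.0781, positive; keep [-2.75, -2.625]
z = -2.6875 gives g = -0.543, negative; keep [-2.6875, -2.625]
z = -2.65625 gives g = -0.2295, negative; keep [-2.65625, -2.625]

-2.65625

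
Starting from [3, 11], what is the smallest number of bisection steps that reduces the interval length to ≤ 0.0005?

Width after n steps is 8/2^n. Need 2^n ≥ 8/0.0005 = 16000.
2^13 = 8192 < 16000 ≤ 2^14 = 16384, so n = 14.

14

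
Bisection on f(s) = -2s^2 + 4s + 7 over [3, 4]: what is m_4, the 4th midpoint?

m = 3.5, f(m) = -3.5 (−); new bracket [3, 3.5]
m = 3.25, f(m) = -1.125 (−); new bracket [3, 3.25]
m = 3.125, f(m) = -0.03125 (−); new bracket [3, 3.125]
m = 3.0625, f(m) = 0.4922 (+); new bracket [3.0625, 3.125]

3.0625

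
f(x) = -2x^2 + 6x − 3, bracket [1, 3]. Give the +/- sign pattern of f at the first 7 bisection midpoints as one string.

+-+-+++

m = 2, f(m) = 1 (+); new bracket [2, 3]
m = 2.5, f(m) = -0.5 (−); new bracket [2, 2.5]
m = 2.25, f(m) = 0.375 (+); new bracket [2.25, 2.5]
m = 2.375, f(m) = -0.0312 (−); new bracket [2.25, 2.375]
m = 2.3125, f(m) = 0.1797 (+); new bracket [2.3125, 2.375]
m = 2.34375, f(m) = 0.0762 (+); new bracket [2.34375, 2.375]
m = 2.359375, f(m) = 0.0229 (+); new bracket [2.359375, 2.375]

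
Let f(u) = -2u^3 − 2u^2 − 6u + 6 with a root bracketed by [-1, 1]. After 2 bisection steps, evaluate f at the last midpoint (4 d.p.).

u = 0 gives f = 6, positive; keep [0, 1]
u = 0.5 gives f = 2.25, positive; keep [0.5, 1]

2.2500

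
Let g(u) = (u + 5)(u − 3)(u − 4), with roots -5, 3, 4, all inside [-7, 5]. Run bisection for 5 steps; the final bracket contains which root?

m = -1, g(m) = 80 (+); new bracket [-7, -1]
m = -4, g(m) = 56 (+); new bracket [-7, -4]
m = -5.5, g(m) = -40.375 (−); new bracket [-5.5, -4]
m = -4.75, g(m) = 16.9531 (+); new bracket [-5.5, -4.75]
m = -5.125, g(m) = -9.2676 (−); new bracket [-5.125, -4.75]

-5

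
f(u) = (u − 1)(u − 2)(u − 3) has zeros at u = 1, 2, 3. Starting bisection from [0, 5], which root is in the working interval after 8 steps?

u = 2.5 gives f = -0.375, negative; keep [2.5, 5]
u = 3.75 gives f = 3.609375, positive; keep [2.5, 3.75]
u = 3.125 gives f = 0.298828, positive; keep [2.5, 3.125]
u = 2.8125 gives f = -0.2761, negative; keep [2.8125, 3.125]
u = 2.96875 gives f = -0.0596, negative; keep [2.96875, 3.125]
u = 3.046875 gives f = 0.1004, positive; keep [2.96875, 3.046875]
u = 3.0078125 gives f = 0.0158, positive; keep [2.96875, 3.0078125]
u = 2.98828125 gives f = -0.023, negative; keep [2.98828125, 3.0078125]

3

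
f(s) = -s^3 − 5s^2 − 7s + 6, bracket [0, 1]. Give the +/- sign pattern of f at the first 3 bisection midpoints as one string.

f(0.5) = 1.125 > 0, so the root lies in [0.5, 1]
f(0.75) = -2.484375 < 0, so the root lies in [0.5, 0.75]
f(0.625) = -0.572266 < 0, so the root lies in [0.5, 0.625]

+--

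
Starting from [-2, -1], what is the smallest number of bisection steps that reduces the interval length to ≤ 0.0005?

11

Width after n steps is 1/2^n. Need 2^n ≥ 1/0.0005 = 2000.
2^10 = 1024 < 2000 ≤ 2^11 = 2048, so n = 11.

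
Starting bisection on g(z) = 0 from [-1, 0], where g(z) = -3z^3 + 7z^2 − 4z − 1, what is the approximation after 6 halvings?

midpoint -0.5: g = 3.125 > 0 → [-0.5, 0]
midpoint -0.25: g = 0.484375 > 0 → [-0.25, 0]
midpoint -0.125: g = -0.384766 < 0 → [-0.25, -0.125]
midpoint -0.1875: g = 0.0159 > 0 → [-0.1875, -0.125]
midpoint -0.15625: g = -0.1927 < 0 → [-0.1875, -0.15625]
midpoint -0.171875: g = -0.0905 < 0 → [-0.1875, -0.171875]

-0.171875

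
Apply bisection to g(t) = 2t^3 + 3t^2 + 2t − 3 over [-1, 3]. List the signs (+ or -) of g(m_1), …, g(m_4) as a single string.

t = 1 gives g = 4, positive; keep [-1, 1]
t = 0 gives g = -3, negative; keep [0, 1]
t = 0.5 gives g = -1, negative; keep [0.5, 1]
t = 0.75 gives g = 1.0312, positive; keep [0.5, 0.75]

+--+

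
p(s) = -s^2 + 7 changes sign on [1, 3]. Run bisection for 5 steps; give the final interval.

[2.625, 2.6875]

midpoint 2: p = 3 > 0 → [2, 3]
midpoint 2.5: p = 0.75 > 0 → [2.5, 3]
midpoint 2.75: p = -0.5625 < 0 → [2.5, 2.75]
midpoint 2.625: p = 0.1094 > 0 → [2.625, 2.75]
midpoint 2.6875: p = -0.2227 < 0 → [2.625, 2.6875]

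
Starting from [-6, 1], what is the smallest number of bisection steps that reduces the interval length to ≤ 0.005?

11

Width after n steps is 7/2^n. Need 2^n ≥ 7/0.005 = 1400.
2^10 = 1024 < 1400 ≤ 2^11 = 2048, so n = 11.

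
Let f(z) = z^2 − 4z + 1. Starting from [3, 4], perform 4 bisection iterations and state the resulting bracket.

f(3.5) = -0.75 < 0, so the root lies in [3.5, 4]
f(3.75) = 0.0625 > 0, so the root lies in [3.5, 3.75]
f(3.625) = -0.359375 < 0, so the root lies in [3.625, 3.75]
f(3.6875) = -0.1523 < 0, so the root lies in [3.6875, 3.75]

[3.6875, 3.75]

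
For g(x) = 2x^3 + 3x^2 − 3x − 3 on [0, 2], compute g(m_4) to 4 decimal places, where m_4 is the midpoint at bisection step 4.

midpoint 1: g = -1 < 0 → [1, 2]
midpoint 1.5: g = 6 > 0 → [1, 1.5]
midpoint 1.25: g = 1.84375 > 0 → [1, 1.25]
midpoint 1.125: g = 0.2695 > 0 → [1, 1.125]

0.2695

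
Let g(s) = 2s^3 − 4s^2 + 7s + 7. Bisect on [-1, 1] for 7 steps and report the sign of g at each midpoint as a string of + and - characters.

g(0) = 7 > 0, so the root lies in [-1, 0]
g(-0.5) = 2.25 > 0, so the root lies in [-1, -0.5]
g(-0.75) = -1.34375 < 0, so the root lies in [-0.75, -0.5]
g(-0.625) = 0.5742 > 0, so the root lies in [-0.75, -0.625]
g(-0.6875) = -0.353 < 0, so the root lies in [-0.6875, -0.625]
g(-0.65625) = 0.1183 > 0, so the root lies in [-0.6875, -0.65625]
g(-0.671875) = -0.1154 < 0, so the root lies in [-0.671875, -0.65625]

++-+-+-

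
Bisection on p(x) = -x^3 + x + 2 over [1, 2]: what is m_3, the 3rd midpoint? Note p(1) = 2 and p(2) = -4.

p(1.5) = 0.125 > 0, so the root lies in [1.5, 2]
p(1.75) = -1.609375 < 0, so the root lies in [1.5, 1.75]
p(1.625) = -0.666016 < 0, so the root lies in [1.5, 1.625]

1.625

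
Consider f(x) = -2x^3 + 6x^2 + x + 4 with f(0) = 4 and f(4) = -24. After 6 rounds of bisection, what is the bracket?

[3.3125, 3.375]

midpoint 2: f = 14 > 0 → [2, 4]
midpoint 3: f = 7 > 0 → [3, 4]
midpoint 3.5: f = -4.75 < 0 → [3, 3.5]
midpoint 3.25: f = 1.9688 > 0 → [3.25, 3.5]
midpoint 3.375: f = -1.168 < 0 → [3.25, 3.375]
midpoint 3.3125: f = 0.4546 > 0 → [3.3125, 3.375]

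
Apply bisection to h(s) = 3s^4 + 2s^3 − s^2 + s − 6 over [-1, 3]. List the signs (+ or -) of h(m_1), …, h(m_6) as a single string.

-+++++

s = 1 gives h = -1, negative; keep [1, 3]
s = 2 gives h = 56, positive; keep [1, 2]
s = 1.5 gives h = 15.1875, positive; keep [1, 1.5]
s = 1.25 gives h = 4.918, positive; keep [1, 1.25]
s = 1.125 gives h = 1.5125, positive; keep [1, 1.125]
s = 1.0625 gives h = 0.1558, positive; keep [1, 1.0625]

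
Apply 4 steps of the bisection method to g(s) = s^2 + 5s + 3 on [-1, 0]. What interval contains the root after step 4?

midpoint -0.5: g = 0.75 > 0 → [-1, -0.5]
midpoint -0.75: g = -0.1875 < 0 → [-0.75, -0.5]
midpoint -0.625: g = 0.265625 > 0 → [-0.75, -0.625]
midpoint -0.6875: g = 0.0352 > 0 → [-0.75, -0.6875]

[-0.75, -0.6875]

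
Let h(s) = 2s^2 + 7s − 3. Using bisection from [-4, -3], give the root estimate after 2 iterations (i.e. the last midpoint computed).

h(-3.5) = -3 < 0, so the root lies in [-4, -3.5]
h(-3.75) = -1.125 < 0, so the root lies in [-4, -3.75]

-3.75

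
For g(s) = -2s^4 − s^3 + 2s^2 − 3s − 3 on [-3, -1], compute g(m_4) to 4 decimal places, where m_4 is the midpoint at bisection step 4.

0.3569

g(-2) = -13 < 0, so the root lies in [-2, -1]
g(-1.5) = -0.75 < 0, so the root lies in [-1.5, -1]
g(-1.25) = 0.945312 > 0, so the root lies in [-1.5, -1.25]
g(-1.375) = 0.3569 > 0, so the root lies in [-1.5, -1.375]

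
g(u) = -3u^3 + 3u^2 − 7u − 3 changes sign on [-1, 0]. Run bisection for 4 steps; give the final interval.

[-0.375, -0.3125]

m = -0.5, g(m) = 1.625 (+); new bracket [-0.5, 0]
m = -0.25, g(m) = -1.015625 (−); new bracket [-0.5, -0.25]
m = -0.375, g(m) = 0.205078 (+); new bracket [-0.375, -0.25]
m = -0.3125, g(m) = -0.428 (−); new bracket [-0.375, -0.3125]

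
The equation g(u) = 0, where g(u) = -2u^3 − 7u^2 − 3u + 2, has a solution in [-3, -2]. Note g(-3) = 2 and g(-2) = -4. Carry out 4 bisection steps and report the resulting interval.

g(-2.5) = -3 < 0, so the root lies in [-3, -2.5]
g(-2.75) = -1.09375 < 0, so the root lies in [-3, -2.75]
g(-2.875) = 0.292969 > 0, so the root lies in [-2.875, -2.75]
g(-2.8125) = -0.439 < 0, so the root lies in [-2.875, -2.8125]

[-2.875, -2.8125]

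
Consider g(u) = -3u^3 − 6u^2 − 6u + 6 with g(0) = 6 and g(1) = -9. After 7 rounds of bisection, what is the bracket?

g(0.5) = 1.125 > 0, so the root lies in [0.5, 1]
g(0.75) = -3.140625 < 0, so the root lies in [0.5, 0.75]
g(0.625) = -0.826172 < 0, so the root lies in [0.5, 0.625]
g(0.5625) = 0.1926 > 0, so the root lies in [0.5625, 0.625]
g(0.59375) = -0.3057 < 0, so the root lies in [0.5625, 0.59375]
g(0.578125) = -0.0538 < 0, so the root lies in [0.5625, 0.578125]
g(0.5703125) = 0.0701 > 0, so the root lies in [0.5703125, 0.578125]

[0.5703125, 0.578125]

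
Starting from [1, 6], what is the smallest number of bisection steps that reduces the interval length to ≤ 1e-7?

26

Width after n steps is 5/2^n. Need 2^n ≥ 5/1e-7 = 50000000.
2^25 = 33554432 < 50000000 ≤ 2^26 = 67108864, so n = 26.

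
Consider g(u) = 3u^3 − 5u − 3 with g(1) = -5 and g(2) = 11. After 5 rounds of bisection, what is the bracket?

g(1.5) = -0.375 < 0, so the root lies in [1.5, 2]
g(1.75) = 4.328125 > 0, so the root lies in [1.5, 1.75]
g(1.625) = 1.748047 > 0, so the root lies in [1.5, 1.625]
g(1.5625) = 0.6316 > 0, so the root lies in [1.5, 1.5625]
g(1.53125) = 0.1148 > 0, so the root lies in [1.5, 1.53125]

[1.5, 1.53125]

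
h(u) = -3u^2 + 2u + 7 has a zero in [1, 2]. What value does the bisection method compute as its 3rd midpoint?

1.875

h(1.5) = 3.25 > 0, so the root lies in [1.5, 2]
h(1.75) = 1.3125 > 0, so the root lies in [1.75, 2]
h(1.875) = 0.203125 > 0, so the root lies in [1.875, 2]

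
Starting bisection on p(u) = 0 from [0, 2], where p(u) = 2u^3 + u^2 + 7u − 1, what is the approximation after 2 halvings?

midpoint 1: p = 9 > 0 → [0, 1]
midpoint 0.5: p = 3 > 0 → [0, 0.5]

0.5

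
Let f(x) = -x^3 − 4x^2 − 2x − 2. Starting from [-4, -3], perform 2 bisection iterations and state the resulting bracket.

f(-3.5) = -1.125 < 0, so the root lies in [-4, -3.5]
f(-3.75) = 1.984375 > 0, so the root lies in [-3.75, -3.5]

[-3.75, -3.5]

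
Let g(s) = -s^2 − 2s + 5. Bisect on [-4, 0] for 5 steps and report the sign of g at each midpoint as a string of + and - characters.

g(-2) = 5 > 0, so the root lies in [-4, -2]
g(-3) = 2 > 0, so the root lies in [-4, -3]
g(-3.5) = -0.25 < 0, so the root lies in [-3.5, -3]
g(-3.25) = 0.9375 > 0, so the root lies in [-3.5, -3.25]
g(-3.375) = 0.3594 > 0, so the root lies in [-3.5, -3.375]

++-++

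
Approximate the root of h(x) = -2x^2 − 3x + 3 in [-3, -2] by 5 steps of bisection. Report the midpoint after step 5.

x = -2.5 gives h = -2, negative; keep [-2.5, -2]
x = -2.25 gives h = -0.375, negative; keep [-2.25, -2]
x = -2.125 gives h = 0.34375, positive; keep [-2.25, -2.125]
x = -2.1875 gives h = -0.0078, negative; keep [-2.1875, -2.125]
x = -2.15625 gives h = 0.1699, positive; keep [-2.1875, -2.15625]

-2.15625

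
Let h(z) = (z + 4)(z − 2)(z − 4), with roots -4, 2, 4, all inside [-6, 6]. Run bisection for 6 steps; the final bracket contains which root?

-4

midpoint 0: h = 32 > 0 → [-6, 0]
midpoint -3: h = 35 > 0 → [-6, -3]
midpoint -4.5: h = -27.625 < 0 → [-4.5, -3]
midpoint -3.75: h = 11.1406 > 0 → [-4.5, -3.75]
midpoint -4.125: h = -6.2207 < 0 → [-4.125, -3.75]
midpoint -3.9375: h = 2.9456 > 0 → [-4.125, -3.9375]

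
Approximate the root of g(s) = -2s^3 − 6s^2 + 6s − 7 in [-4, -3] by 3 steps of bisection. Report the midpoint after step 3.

-3.875

midpoint -3.5: g = -15.75 < 0 → [-4, -3.5]
midpoint -3.75: g = -8.40625 < 0 → [-4, -3.75]
midpoint -3.875: g = -3.972656 < 0 → [-4, -3.875]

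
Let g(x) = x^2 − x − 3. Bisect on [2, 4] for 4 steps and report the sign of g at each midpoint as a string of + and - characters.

m = 3, g(m) = 3 (+); new bracket [2, 3]
m = 2.5, g(m) = 0.75 (+); new bracket [2, 2.5]
m = 2.25, g(m) = -0.1875 (−); new bracket [2.25, 2.5]
m = 2.375, g(m) = 0.2656 (+); new bracket [2.25, 2.375]

++-+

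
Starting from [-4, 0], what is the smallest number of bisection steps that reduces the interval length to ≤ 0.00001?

19

Width after n steps is 4/2^n. Need 2^n ≥ 4/0.00001 = 400000.
2^18 = 262144 < 400000 ≤ 2^19 = 524288, so n = 19.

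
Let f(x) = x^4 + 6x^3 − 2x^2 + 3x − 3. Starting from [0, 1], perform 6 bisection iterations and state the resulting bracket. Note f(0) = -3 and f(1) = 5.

f(0.5) = -1.1875 < 0, so the root lies in [0.5, 1]
f(0.75) = 0.972656 > 0, so the root lies in [0.5, 0.75]
f(0.625) = -0.288818 < 0, so the root lies in [0.625, 0.75]
f(0.6875) = 0.2903 > 0, so the root lies in [0.625, 0.6875]
f(0.65625) = -0.0114 < 0, so the root lies in [0.65625, 0.6875]
f(0.671875) = 0.1363 > 0, so the root lies in [0.65625, 0.671875]

[0.65625, 0.671875]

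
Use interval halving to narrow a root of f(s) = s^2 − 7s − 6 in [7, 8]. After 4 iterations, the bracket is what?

m = 7.5, f(m) = -2.25 (−); new bracket [7.5, 8]
m = 7.75, f(m) = -0.1875 (−); new bracket [7.75, 8]
m = 7.875, f(m) = 0.890625 (+); new bracket [7.75, 7.875]
m = 7.8125, f(m) = 0.3477 (+); new bracket [7.75, 7.8125]

[7.75, 7.8125]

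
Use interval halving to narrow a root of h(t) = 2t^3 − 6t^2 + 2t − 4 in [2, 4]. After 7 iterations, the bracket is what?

h(3) = 2 > 0, so the root lies in [2, 3]
h(2.5) = -5.25 < 0, so the root lies in [2.5, 3]
h(2.75) = -2.28125 < 0, so the root lies in [2.75, 3]
h(2.875) = -0.3164 < 0, so the root lies in [2.875, 3]
h(2.9375) = 0.7964 > 0, so the root lies in [2.875, 2.9375]
h(2.90625) = 0.2288 > 0, so the root lies in [2.875, 2.90625]
h(2.890625) = -0.0466 < 0, so the root lies in [2.890625, 2.90625]

[2.890625, 2.90625]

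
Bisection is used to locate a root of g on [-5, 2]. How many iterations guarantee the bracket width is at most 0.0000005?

24

Width after n steps is 7/2^n. Need 2^n ≥ 7/0.0000005 = 14000000.
2^23 = 8388608 < 14000000 ≤ 2^24 = 16777216, so n = 24.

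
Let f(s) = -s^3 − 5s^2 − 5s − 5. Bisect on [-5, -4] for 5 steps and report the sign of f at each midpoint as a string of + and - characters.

midpoint -4.5: f = 7.375 > 0 → [-4.5, -4]
midpoint -4.25: f = 2.703125 > 0 → [-4.25, -4]
midpoint -4.125: f = 0.736328 > 0 → [-4.125, -4]
midpoint -4.0625: f = -0.1599 < 0 → [-4.125, -4.0625]
midpoint -4.09375: f = 0.2811 > 0 → [-4.09375, -4.0625]

+++-+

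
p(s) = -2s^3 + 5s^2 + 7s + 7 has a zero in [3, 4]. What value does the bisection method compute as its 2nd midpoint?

midpoint 3.5: p = 7 > 0 → [3.5, 4]
midpoint 3.75: p = -1.90625 < 0 → [3.5, 3.75]

3.75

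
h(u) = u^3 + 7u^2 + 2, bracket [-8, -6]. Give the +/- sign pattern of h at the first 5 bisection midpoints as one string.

h(-7) = 2 > 0, so the root lies in [-8, -7]
h(-7.5) = -26.125 < 0, so the root lies in [-7.5, -7]
h(-7.25) = -11.140625 < 0, so the root lies in [-7.25, -7]
h(-7.125) = -4.3457 < 0, so the root lies in [-7.125, -7]
h(-7.0625) = -1.1174 < 0, so the root lies in [-7.0625, -7]

+----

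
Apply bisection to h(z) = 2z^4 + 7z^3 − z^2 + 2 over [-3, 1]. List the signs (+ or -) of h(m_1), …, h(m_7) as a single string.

-++-+--

z = -1 gives h = -4, negative; keep [-1, 1]
z = 0 gives h = 2, positive; keep [-1, 0]
z = -0.5 gives h = 1, positive; keep [-1, -0.5]
z = -0.75 gives h = -0.8828, negative; keep [-0.75, -0.5]
z = -0.625 gives h = 0.2056, positive; keep [-0.75, -0.625]
z = -0.6875 gives h = -0.3005, negative; keep [-0.6875, -0.625]
z = -0.65625 gives h = -0.0381, negative; keep [-0.65625, -0.625]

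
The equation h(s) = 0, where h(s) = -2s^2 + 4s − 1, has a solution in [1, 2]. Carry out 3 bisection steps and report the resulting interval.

m = 1.5, h(m) = 0.5 (+); new bracket [1.5, 2]
m = 1.75, h(m) = -0.125 (−); new bracket [1.5, 1.75]
m = 1.625, h(m) = 0.21875 (+); new bracket [1.625, 1.75]

[1.625, 1.75]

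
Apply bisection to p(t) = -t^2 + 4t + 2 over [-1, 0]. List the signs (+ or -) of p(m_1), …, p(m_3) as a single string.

m = -0.5, p(m) = -0.25 (−); new bracket [-0.5, 0]
m = -0.25, p(m) = 0.9375 (+); new bracket [-0.5, -0.25]
m = -0.375, p(m) = 0.359375 (+); new bracket [-0.5, -0.375]

-++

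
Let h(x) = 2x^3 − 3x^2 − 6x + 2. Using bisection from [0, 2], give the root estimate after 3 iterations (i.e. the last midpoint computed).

0.25

midpoint 1: h = -5 < 0 → [0, 1]
midpoint 0.5: h = -1.5 < 0 → [0, 0.5]
midpoint 0.25: h = 0.34375 > 0 → [0.25, 0.5]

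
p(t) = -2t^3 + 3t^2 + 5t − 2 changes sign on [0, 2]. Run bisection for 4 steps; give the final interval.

midpoint 1: p = 4 > 0 → [0, 1]
midpoint 0.5: p = 1 > 0 → [0, 0.5]
midpoint 0.25: p = -0.59375 < 0 → [0.25, 0.5]
midpoint 0.375: p = 0.1914 > 0 → [0.25, 0.375]

[0.25, 0.375]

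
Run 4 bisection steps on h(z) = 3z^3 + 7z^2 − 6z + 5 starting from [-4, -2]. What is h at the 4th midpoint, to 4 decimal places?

m = -3, h(m) = 5 (+); new bracket [-4, -3]
m = -3.5, h(m) = -16.875 (−); new bracket [-3.5, -3]
m = -3.25, h(m) = -4.546875 (−); new bracket [-3.25, -3]
m = -3.125, h(m) = 0.5566 (+); new bracket [-3.25, -3.125]

0.5566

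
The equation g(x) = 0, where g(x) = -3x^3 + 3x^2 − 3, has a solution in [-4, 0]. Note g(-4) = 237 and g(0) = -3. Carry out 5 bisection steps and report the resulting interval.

midpoint -2: g = 33 > 0 → [-2, 0]
midpoint -1: g = 3 > 0 → [-1, 0]
midpoint -0.5: g = -1.875 < 0 → [-1, -0.5]
midpoint -0.75: g = -0.0469 < 0 → [-1, -0.75]
midpoint -0.875: g = 1.3066 > 0 → [-0.875, -0.75]

[-0.875, -0.75]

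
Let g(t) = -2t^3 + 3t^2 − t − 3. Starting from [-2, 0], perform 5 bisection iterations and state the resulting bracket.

[-0.75, -0.6875]

m = -1, g(m) = 3 (+); new bracket [-1, 0]
m = -0.5, g(m) = -1.5 (−); new bracket [-1, -0.5]
m = -0.75, g(m) = 0.28125 (+); new bracket [-0.75, -0.5]
m = -0.625, g(m) = -0.7148 (−); new bracket [-0.75, -0.625]
m = -0.6875, g(m) = -0.2446 (−); new bracket [-0.75, -0.6875]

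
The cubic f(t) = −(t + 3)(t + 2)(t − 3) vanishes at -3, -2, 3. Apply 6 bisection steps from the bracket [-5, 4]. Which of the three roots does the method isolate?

3

t = -0.5 gives f = 13.125, positive; keep [-0.5, 4]
t = 1.75 gives f = 22.265625, positive; keep [1.75, 4]
t = 2.875 gives f = 3.580078, positive; keep [2.875, 4]
t = 3.4375 gives f = -15.3142, negative; keep [2.875, 3.4375]
t = 3.15625 gives f = -4.9599, negative; keep [2.875, 3.15625]
t = 3.015625 gives f = -0.4714, negative; keep [2.875, 3.015625]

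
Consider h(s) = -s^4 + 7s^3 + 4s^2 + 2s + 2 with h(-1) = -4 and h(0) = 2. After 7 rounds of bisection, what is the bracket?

[-0.6953125, -0.6875]

s = -0.5 gives h = 1.0625, positive; keep [-1, -0.5]
s = -0.75 gives h = -0.519531, negative; keep [-0.75, -0.5]
s = -0.625 gives h = 0.450928, positive; keep [-0.75, -0.625]
s = -0.6875 gives h = 0.0176, positive; keep [-0.75, -0.6875]
s = -0.71875 gives h = -0.2371, negative; keep [-0.71875, -0.6875]
s = -0.703125 gives h = -0.1064, negative; keep [-0.703125, -0.6875]
s = -0.6953125 gives h = -0.0436, negative; keep [-0.6953125, -0.6875]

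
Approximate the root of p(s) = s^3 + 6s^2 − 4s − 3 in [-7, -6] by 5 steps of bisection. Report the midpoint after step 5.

-6.53125

s = -6.5 gives p = 1.875, positive; keep [-7, -6.5]
s = -6.75 gives p = -10.171875, negative; keep [-6.75, -6.5]
s = -6.625 gives p = -3.931641, negative; keep [-6.625, -6.5]
s = -6.5625 gives p = -0.9749, negative; keep [-6.5625, -6.5]
s = -6.53125 gives p = 0.4633, positive; keep [-6.5625, -6.53125]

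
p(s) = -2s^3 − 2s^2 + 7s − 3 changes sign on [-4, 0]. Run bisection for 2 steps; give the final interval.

p(-2) = -9 < 0, so the root lies in [-4, -2]
p(-3) = 12 > 0, so the root lies in [-3, -2]

[-3, -2]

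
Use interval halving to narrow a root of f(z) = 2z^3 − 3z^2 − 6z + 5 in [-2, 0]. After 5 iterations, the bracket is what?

[-1.5625, -1.5]

midpoint -1: f = 6 > 0 → [-2, -1]
midpoint -1.5: f = 0.5 > 0 → [-2, -1.5]
midpoint -1.75: f = -4.40625 < 0 → [-1.75, -1.5]
midpoint -1.625: f = -1.7539 < 0 → [-1.625, -1.5]
midpoint -1.5625: f = -0.5786 < 0 → [-1.5625, -1.5]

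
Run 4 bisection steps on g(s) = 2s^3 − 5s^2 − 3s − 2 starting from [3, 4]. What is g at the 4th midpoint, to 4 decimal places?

s = 3.5 gives g = 12, positive; keep [3, 3.5]
s = 3.25 gives g = 4.09375, positive; keep [3, 3.25]
s = 3.125 gives g = 0.832031, positive; keep [3, 3.125]
s = 3.0625 gives g = -0.6362, negative; keep [3.0625, 3.125]

-0.6362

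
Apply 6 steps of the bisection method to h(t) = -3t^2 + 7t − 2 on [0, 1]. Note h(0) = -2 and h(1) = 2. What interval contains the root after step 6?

[0.328125, 0.34375]

h(0.5) = 0.75 > 0, so the root lies in [0, 0.5]
h(0.25) = -0.4375 < 0, so the root lies in [0.25, 0.5]
h(0.375) = 0.203125 > 0, so the root lies in [0.25, 0.375]
h(0.3125) = -0.1055 < 0, so the root lies in [0.3125, 0.375]
h(0.34375) = 0.0518 > 0, so the root lies in [0.3125, 0.34375]
h(0.328125) = -0.0261 < 0, so the root lies in [0.328125, 0.34375]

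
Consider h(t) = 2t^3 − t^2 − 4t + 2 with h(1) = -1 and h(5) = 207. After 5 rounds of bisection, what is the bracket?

[1.375, 1.5]

midpoint 3: h = 35 > 0 → [1, 3]
midpoint 2: h = 6 > 0 → [1, 2]
midpoint 1.5: h = 0.5 > 0 → [1, 1.5]
midpoint 1.25: h = -0.6562 < 0 → [1.25, 1.5]
midpoint 1.375: h = -0.1914 < 0 → [1.375, 1.5]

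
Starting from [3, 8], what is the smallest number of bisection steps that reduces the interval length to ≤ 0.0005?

14

Width after n steps is 5/2^n. Need 2^n ≥ 5/0.0005 = 10000.
2^13 = 8192 < 10000 ≤ 2^14 = 16384, so n = 14.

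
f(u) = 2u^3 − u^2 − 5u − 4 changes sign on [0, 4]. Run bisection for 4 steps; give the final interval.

[2, 2.25]

m = 2, f(m) = -2 (−); new bracket [2, 4]
m = 3, f(m) = 26 (+); new bracket [2, 3]
m = 2.5, f(m) = 8.5 (+); new bracket [2, 2.5]
m = 2.25, f(m) = 2.4688 (+); new bracket [2, 2.25]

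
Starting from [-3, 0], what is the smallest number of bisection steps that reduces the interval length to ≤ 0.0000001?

25

Width after n steps is 3/2^n. Need 2^n ≥ 3/0.0000001 = 30000000.
2^24 = 16777216 < 30000000 ≤ 2^25 = 33554432, so n = 25.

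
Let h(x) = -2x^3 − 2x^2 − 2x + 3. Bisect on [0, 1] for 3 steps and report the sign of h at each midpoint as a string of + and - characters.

h(0.5) = 1.25 > 0, so the root lies in [0.5, 1]
h(0.75) = -0.46875 < 0, so the root lies in [0.5, 0.75]
h(0.625) = 0.480469 > 0, so the root lies in [0.625, 0.75]

+-+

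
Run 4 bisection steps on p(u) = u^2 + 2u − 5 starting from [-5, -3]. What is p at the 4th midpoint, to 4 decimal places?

-0.3594

p(-4) = 3 > 0, so the root lies in [-4, -3]
p(-3.5) = 0.25 > 0, so the root lies in [-3.5, -3]
p(-3.25) = -0.9375 < 0, so the root lies in [-3.5, -3.25]
p(-3.375) = -0.3594 < 0, so the root lies in [-3.5, -3.375]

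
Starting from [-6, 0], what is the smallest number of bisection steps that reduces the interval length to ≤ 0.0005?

Width after n steps is 6/2^n. Need 2^n ≥ 6/0.0005 = 12000.
2^13 = 8192 < 12000 ≤ 2^14 = 16384, so n = 14.

14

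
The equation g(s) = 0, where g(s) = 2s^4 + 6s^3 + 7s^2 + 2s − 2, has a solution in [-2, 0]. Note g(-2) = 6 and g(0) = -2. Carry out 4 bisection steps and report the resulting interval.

[-1.375, -1.25]

s = -1 gives g = -1, negative; keep [-2, -1]
s = -1.5 gives g = 0.625, positive; keep [-1.5, -1]
s = -1.25 gives g = -0.398438, negative; keep [-1.5, -1.25]
s = -1.375 gives g = 0.0356, positive; keep [-1.375, -1.25]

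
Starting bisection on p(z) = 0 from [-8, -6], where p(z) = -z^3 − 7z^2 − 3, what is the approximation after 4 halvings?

-7.125

p(-7) = -3 < 0, so the root lies in [-8, -7]
p(-7.5) = 25.125 > 0, so the root lies in [-7.5, -7]
p(-7.25) = 10.140625 > 0, so the root lies in [-7.25, -7]
p(-7.125) = 3.3457 > 0, so the root lies in [-7.125, -7]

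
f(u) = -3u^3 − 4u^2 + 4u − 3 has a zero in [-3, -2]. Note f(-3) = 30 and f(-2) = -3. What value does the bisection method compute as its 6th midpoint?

-2.171875

u = -2.5 gives f = 8.875, positive; keep [-2.5, -2]
u = -2.25 gives f = 1.921875, positive; keep [-2.25, -2]
u = -2.125 gives f = -0.775391, negative; keep [-2.25, -2.125]
u = -2.1875 gives f = 0.512, positive; keep [-2.1875, -2.125]
u = -2.15625 gives f = -0.1468, negative; keep [-2.1875, -2.15625]
u = -2.171875 gives f = 0.1788, positive; keep [-2.171875, -2.15625]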